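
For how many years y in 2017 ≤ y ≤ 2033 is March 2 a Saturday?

3

Day of week of March 2 in each year:
2017: Thu, 2018: Fri, 2019: Sat ✓, 2020: Mon, 2021: Tue, 2022: Wed, 2023: Thu, 2024: Sat ✓, 2025: Sun, 2026: Mon, 2027: Tue, 2028: Thu, 2029: Fri, 2030: Sat ✓, 2031: Sun, 2032: Tue, 2033: Wed
Saturdays: 2019, 2024, 2030.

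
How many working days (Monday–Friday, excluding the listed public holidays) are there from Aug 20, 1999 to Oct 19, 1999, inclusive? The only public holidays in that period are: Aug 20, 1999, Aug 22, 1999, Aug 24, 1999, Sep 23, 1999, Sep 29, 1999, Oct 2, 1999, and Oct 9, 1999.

Aug 20, 1999 is a Friday.
The range spans 61 days (inclusive of both endpoints).
61 = 7 × 8 + 5, so there are 8 full weeks plus 5 extra days.
Each full week contributes 5 weekdays (Mon–Fri): 8 × 5 = 40.
The 5 extra days are Fri, Sat, Sun, Mon, Tue — 3 of them qualify.
Total: 40 + 3 = 43.
Holidays: Aug 20, 1999 (Fri); Aug 22, 1999 (Sun); Aug 24, 1999 (Tue); Sep 23, 1999 (Thu); Sep 29, 1999 (Wed); Oct 2, 1999 (Sat); Oct 9, 1999 (Sat).
4 of the 7 holidays fall on weekdays; the rest are weekends and were already excluded.
Business days: 43 − 4 = 39.

39 working days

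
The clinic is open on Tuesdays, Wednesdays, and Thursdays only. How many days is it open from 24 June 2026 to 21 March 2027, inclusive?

24 June 2026 is a Wednesday.
The range spans 271 days (inclusive of both endpoints).
271 = 7 × 38 + 5, so there are 38 full weeks plus 5 extra days.
Each full week contributes 3 days from the set (Tue, Wed, Thu): 38 × 3 = 114.
The 5 extra days are Wed, Thu, Fri, Sat, Sun — 2 of them qualify.
Total: 114 + 2 = 116.

116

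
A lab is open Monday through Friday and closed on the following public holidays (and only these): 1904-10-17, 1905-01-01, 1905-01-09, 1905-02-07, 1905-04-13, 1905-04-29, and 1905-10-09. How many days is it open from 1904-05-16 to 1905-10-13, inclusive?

365 working days

1904-05-16 is a Monday.
That's 516 days from start to end, counting both.
516 = 7 × 73 + 5, so there are 73 full weeks plus 5 extra days.
Each full week contributes 5 weekdays (Mon–Fri): 73 × 5 = 365.
The 5 extra days are Monday, Tuesday, Wednesday, Thursday, Friday — 5 of them qualify.
Total: 365 + 5 = 370.
Holidays: 1904-10-17 (Mon); 1905-01-01 (Sun); 1905-01-09 (Mon); 1905-02-07 (Tue); 1905-04-13 (Thu); 1905-04-29 (Sat); 1905-10-09 (Mon).
5 of the 7 holidays fall on weekdays; the rest are weekends and were already excluded.
Business days: 370 − 5 = 365.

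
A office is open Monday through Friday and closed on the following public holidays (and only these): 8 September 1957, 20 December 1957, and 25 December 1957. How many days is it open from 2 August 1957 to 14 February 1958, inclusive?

2 August 1957 is a Friday.
The range spans 197 days (inclusive of both endpoints).
197 = 7 × 28 + 1, so there are 28 full weeks plus 1 extra day.
Each full week contributes 5 weekdays (Mon–Fri): 28 × 5 = 140.
The 1 extra day is Fri — 1 of them qualifies.
Total: 140 + 1 = 141.
Holidays: 8 September 1957 (Sun); 20 December 1957 (Fri); 25 December 1957 (Wed).
2 of the 3 holidays fall on weekdays; the rest are weekends and were already excluded.
Business days: 141 − 2 = 139.

139 working days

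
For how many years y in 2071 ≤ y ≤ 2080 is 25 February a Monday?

1

Day of week of February 25 in each year:
2071: Wed, 2072: Thu, 2073: Sat, 2074: Sun, 2075: Mon ✓, 2076: Tue, 2077: Thu, 2078: Fri, 2079: Sat, 2080: Sun
Mondays: 2075.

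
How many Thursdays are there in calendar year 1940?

52

1 January 1940 is a Monday.
That's 366 days from start to end, counting both.
366 = 7 × 52 + 2, so there are 52 full weeks plus 2 extra days.
Each full week contributes one Thursday: 52 so far.
The 2 extra days are Mon, Tue — none qualify.
Total: 52 + 0 = 52.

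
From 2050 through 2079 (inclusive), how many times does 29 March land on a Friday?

Day of week of March 29 in each year:
2050: Tue, 2051: Wed, 2052: Fri ✓, 2053: Sat, 2054: Sun, 2055: Mon, 2056: Wed, 2057: Thu, 2058: Fri ✓, 2059: Sat, 2060: Mon, 2061: Tue, 2062: Wed, 2063: Thu, 2064: Sat, 2065: Sun, 2066: Mon, 2067: Tue, 2068: Thu, 2069: Fri ✓, 2070: Sat, 2071: Sun, 2072: Tue, 2073: Wed, 2074: Thu, 2075: Fri ✓, 2076: Sun, 2077: Mon, 2078: Tue, 2079: Wed
Fridays: 2052, 2058, 2069, 2075.

4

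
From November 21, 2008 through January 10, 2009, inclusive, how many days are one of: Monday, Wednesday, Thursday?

November 21, 2008 is a Friday.
From November 21, 2008 to January 10, 2009 is 51 days inclusive.
51 = 7 × 7 + 2, so there are 7 full weeks plus 2 extra days.
Each full week contributes 3 days from the set (Mon, Wed, Thu): 7 × 3 = 21.
The 2 extra days are Friday, Saturday — none qualify.
Total: 21 + 0 = 21.

21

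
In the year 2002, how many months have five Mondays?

4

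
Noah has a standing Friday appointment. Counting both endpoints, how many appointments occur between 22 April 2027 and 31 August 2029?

124 Fridays

22 April 2027 is a Thursday.
From 22 April 2027 to 31 August 2029 is 863 days inclusive.
863 = 7 × 123 + 2, so there are 123 full weeks plus 2 extra days.
Each full week contributes one Friday: 123 so far.
The 2 extra days are Thursday, Friday — 1 of them qualifies.
Total: 123 + 1 = 124.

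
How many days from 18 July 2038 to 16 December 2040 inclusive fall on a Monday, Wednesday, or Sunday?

379

18 July 2038 is a Sunday.
The range spans 883 days (inclusive of both endpoints).
883 = 7 × 126 + 1, so there are 126 full weeks plus 1 extra day.
Each full week contributes 3 days from the set (Mon, Wed, Sun): 126 × 3 = 378.
The 1 extra day is Sun — 1 of them qualifies.
Total: 378 + 1 = 379.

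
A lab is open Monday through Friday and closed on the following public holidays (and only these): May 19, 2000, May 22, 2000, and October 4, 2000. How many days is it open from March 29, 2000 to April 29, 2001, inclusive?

March 29, 2000 is a Wednesday.
The range spans 397 days (inclusive of both endpoints).
397 = 7 × 56 + 5, so there are 56 full weeks plus 5 extra days.
Each full week contributes 5 weekdays (Mon–Fri): 56 × 5 = 280.
The 5 extra days are Wednesday, Thursday, Friday, Saturday, Sunday — 3 of them qualify.
Total: 280 + 3 = 283.
Holidays: May 19, 2000 (Fri); May 22, 2000 (Mon); October 4, 2000 (Wed).
All 3 holidays fall on weekdays, so subtract 3.
Business days: 283 − 3 = 280.

280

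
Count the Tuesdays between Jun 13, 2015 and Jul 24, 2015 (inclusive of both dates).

6

Jun 13, 2015 is a Saturday.
The range spans 42 days (inclusive of both endpoints).
42 = 7 × 6, so the span is exactly 6 full weeks.
Each full week contributes one Tuesday: 6 so far.
Total: 6.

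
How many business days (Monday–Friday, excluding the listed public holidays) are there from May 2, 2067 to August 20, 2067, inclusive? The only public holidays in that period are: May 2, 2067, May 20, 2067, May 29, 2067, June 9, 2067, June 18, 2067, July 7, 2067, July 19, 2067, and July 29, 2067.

74

May 2, 2067 is a Monday.
That's 111 days from start to end, counting both.
111 = 7 × 15 + 6, so there are 15 full weeks plus 6 extra days.
Each full week contributes 5 weekdays (Mon–Fri): 15 × 5 = 75.
The 6 extra days are Monday, Tuesday, Wednesday, Thursday, Friday, Saturday — 5 of them qualify.
Total: 75 + 5 = 80.
Holidays: May 2, 2067 (Mon); May 20, 2067 (Fri); May 29, 2067 (Sun); June 9, 2067 (Thu); June 18, 2067 (Sat); July 7, 2067 (Thu); July 19, 2067 (Tue); July 29, 2067 (Fri).
6 of the 8 holidays fall on weekdays; the rest are weekends and were already excluded.
Business days: 80 − 6 = 74.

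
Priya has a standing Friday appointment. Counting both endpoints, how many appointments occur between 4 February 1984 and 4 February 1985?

52

4 February 1984 is a Saturday.
The range spans 367 days (inclusive of both endpoints).
367 = 7 × 52 + 3, so there are 52 full weeks plus 3 extra days.
Each full week contributes one Friday: 52 so far.
The 3 extra days are Sat, Sun, Mon — none qualify.
Total: 52 + 0 = 52.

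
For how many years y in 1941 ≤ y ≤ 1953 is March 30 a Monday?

Day of week of March 30 in each year:
1941: Sun, 1942: Mon ✓, 1943: Tue, 1944: Thu, 1945: Fri, 1946: Sat, 1947: Sun, 1948: Tue, 1949: Wed, 1950: Thu, 1951: Fri, 1952: Sun, 1953: Mon ✓
Mondays: 1942, 1953.

2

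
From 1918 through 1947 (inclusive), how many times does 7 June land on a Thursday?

4

Day of week of June 7 in each year:
1918: Fri, 1919: Sat, 1920: Mon, 1921: Tue, 1922: Wed, 1923: Thu ✓, 1924: Sat, 1925: Sun, 1926: Mon, 1927: Tue, 1928: Thu ✓, 1929: Fri, 1930: Sat, 1931: Sun, 1932: Tue, 1933: Wed, 1934: Thu ✓, 1935: Fri, 1936: Sun, 1937: Mon, 1938: Tue, 1939: Wed, 1940: Fri, 1941: Sat, 1942: Sun, 1943: Mon, 1944: Wed, 1945: Thu ✓, 1946: Fri, 1947: Sat
Thursdays: 1923, 1928, 1934, 1945.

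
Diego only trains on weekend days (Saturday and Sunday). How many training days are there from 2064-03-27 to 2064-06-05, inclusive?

20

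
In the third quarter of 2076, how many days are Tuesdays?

2076-07-01 is a Wednesday.
The range spans 92 days (inclusive of both endpoints).
92 = 7 × 13 + 1, so there are 13 full weeks plus 1 extra day.
Each full week contributes one Tuesday: 13 so far.
The 1 extra day is Wednesday — none qualify.
Total: 13 + 0 = 13.

13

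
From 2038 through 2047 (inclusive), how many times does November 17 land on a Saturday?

Day of week of November 17 in each year:
2038: Wed, 2039: Thu, 2040: Sat ✓, 2041: Sun, 2042: Mon, 2043: Tue, 2044: Thu, 2045: Fri, 2046: Sat ✓, 2047: Sun
Saturdays: 2040, 2046.

2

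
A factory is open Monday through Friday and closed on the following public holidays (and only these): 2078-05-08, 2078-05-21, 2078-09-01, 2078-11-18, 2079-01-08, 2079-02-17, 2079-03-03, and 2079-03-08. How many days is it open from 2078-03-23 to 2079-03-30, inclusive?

2078-03-23 is a Wednesday.
The range spans 373 days (inclusive of both endpoints).
373 = 7 × 53 + 2, so there are 53 full weeks plus 2 extra days.
Each full week contributes 5 weekdays (Mon–Fri): 53 × 5 = 265.
The 2 extra days are Wednesday, Thursday — 2 of them qualify.
Total: 265 + 2 = 267.
Holidays: 2078-05-08 (Sun); 2078-05-21 (Sat); 2078-09-01 (Thu); 2078-11-18 (Fri); 2079-01-08 (Sun); 2079-02-17 (Fri); 2079-03-03 (Fri); 2079-03-08 (Wed).
5 of the 8 holidays fall on weekdays; the rest are weekends and were already excluded.
Business days: 267 − 5 = 262.

262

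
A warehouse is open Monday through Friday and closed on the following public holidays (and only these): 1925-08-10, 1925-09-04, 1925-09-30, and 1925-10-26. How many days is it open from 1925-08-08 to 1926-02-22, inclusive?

137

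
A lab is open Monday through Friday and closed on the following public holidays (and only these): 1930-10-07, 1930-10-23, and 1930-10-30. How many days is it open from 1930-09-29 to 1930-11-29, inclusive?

1930-09-29 is a Monday.
From 1930-09-29 to 1930-11-29 is 62 days inclusive.
62 = 7 × 8 + 6, so there are 8 full weeks plus 6 extra days.
Each full week contributes 5 weekdays (Mon–Fri): 8 × 5 = 40.
The 6 extra days are Mon, Tue, Wed, Thu, Fri, Sat — 5 of them qualify.
Total: 40 + 5 = 45.
Holidays: 1930-10-07 (Tue); 1930-10-23 (Thu); 1930-10-30 (Thu).
All 3 holidays fall on weekdays, so subtract 3.
Business days: 45 − 3 = 42.

42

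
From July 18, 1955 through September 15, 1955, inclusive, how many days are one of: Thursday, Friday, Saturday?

25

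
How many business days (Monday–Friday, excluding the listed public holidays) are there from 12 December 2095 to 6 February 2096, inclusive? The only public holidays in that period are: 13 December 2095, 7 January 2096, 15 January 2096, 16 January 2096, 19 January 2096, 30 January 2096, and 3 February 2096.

36 business days

12 December 2095 is a Monday.
That's 57 days from start to end, counting both.
57 = 7 × 8 + 1, so there are 8 full weeks plus 1 extra day.
Each full week contributes 5 weekdays (Mon–Fri): 8 × 5 = 40.
The 1 extra day is Monday — 1 of them qualifies.
Total: 40 + 1 = 41.
Holidays: 13 December 2095 (Tue); 7 January 2096 (Sat); 15 January 2096 (Sun); 16 January 2096 (Mon); 19 January 2096 (Thu); 30 January 2096 (Mon); 3 February 2096 (Fri).
5 of the 7 holidays fall on weekdays; the rest are weekends and were already excluded.
Business days: 41 − 5 = 36.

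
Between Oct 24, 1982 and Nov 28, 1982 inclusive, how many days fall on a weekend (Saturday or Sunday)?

11

Oct 24, 1982 is a Sunday.
The range spans 36 days (inclusive of both endpoints).
36 = 7 × 5 + 1, so there are 5 full weeks plus 1 extra day.
Each full week contributes 2 weekend days (Sat, Sun): 5 × 2 = 10.
The 1 extra day is Sun — 1 of them qualifies.
Total: 10 + 1 = 11.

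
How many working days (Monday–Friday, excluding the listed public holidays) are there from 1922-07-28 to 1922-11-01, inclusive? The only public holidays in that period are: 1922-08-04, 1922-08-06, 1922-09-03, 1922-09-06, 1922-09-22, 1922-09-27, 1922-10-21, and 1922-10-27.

1922-07-28 is a Friday.
The range spans 97 days (inclusive of both endpoints).
97 = 7 × 13 + 6, so there are 13 full weeks plus 6 extra days.
Each full week contributes 5 weekdays (Mon–Fri): 13 × 5 = 65.
The 6 extra days are Friday, Saturday, Sunday, Monday, Tuesday, Wednesday — 4 of them qualify.
Total: 65 + 4 = 69.
Holidays: 1922-08-04 (Fri); 1922-08-06 (Sun); 1922-09-03 (Sun); 1922-09-06 (Wed); 1922-09-22 (Fri); 1922-09-27 (Wed); 1922-10-21 (Sat); 1922-10-27 (Fri).
5 of the 8 holidays fall on weekdays; the rest are weekends and were already excluded.
Business days: 69 − 5 = 64.

64 working days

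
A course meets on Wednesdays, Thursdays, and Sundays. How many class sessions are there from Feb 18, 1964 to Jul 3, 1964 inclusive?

59

Feb 18, 1964 is a Tuesday.
That's 137 days from start to end, counting both.
137 = 7 × 19 + 4, so there are 19 full weeks plus 4 extra days.
Each full week contributes 3 days from the set (Wed, Thu, Sun): 19 × 3 = 57.
The 4 extra days are Tuesday, Wednesday, Thursday, Friday — 2 of them qualify.
Total: 57 + 2 = 59.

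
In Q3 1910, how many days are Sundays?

Jul 1, 1910 is a Friday.
That's 92 days from start to end, counting both.
92 = 7 × 13 + 1, so there are 13 full weeks plus 1 extra day.
Each full week contributes one Sunday: 13 so far.
The 1 extra day is Fri — none qualify.
Total: 13 + 0 = 13.

13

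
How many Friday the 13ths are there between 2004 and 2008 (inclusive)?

Friday-the-13ths by year:
2004: Feb, Aug
2005: May
2006: Jan, Oct
2007: Apr, Jul
2008: Jun

8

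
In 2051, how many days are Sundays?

Jan 1, 2051 is a Sunday.
That's 365 days from start to end, counting both.
365 = 7 × 52 + 1, so there are 52 full weeks plus 1 extra day.
Each full week contributes one Sunday: 52 so far.
The 1 extra day is Sun — 1 of them qualifies.
Total: 52 + 1 = 53.

53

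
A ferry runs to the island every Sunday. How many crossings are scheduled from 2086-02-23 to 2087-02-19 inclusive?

2086-02-23 is a Saturday.
From 2086-02-23 to 2087-02-19 is 362 days inclusive.
362 = 7 × 51 + 5, so there are 51 full weeks plus 5 extra days.
Each full week contributes one Sunday: 51 so far.
The 5 extra days are Saturday, Sunday, Monday, Tuesday, Wednesday — 1 of them qualifies.
Total: 51 + 1 = 52.

52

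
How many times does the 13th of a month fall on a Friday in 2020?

2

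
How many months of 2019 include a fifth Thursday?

4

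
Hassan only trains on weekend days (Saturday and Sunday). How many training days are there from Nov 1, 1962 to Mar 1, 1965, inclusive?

Nov 1, 1962 is a Thursday.
That's 852 days from start to end, counting both.
852 = 7 × 121 + 5, so there are 121 full weeks plus 5 extra days.
Each full week contributes 2 weekend days (Sat, Sun): 121 × 2 = 242.
The 5 extra days are Thursday, Friday, Saturday, Sunday, Monday — 2 of them qualify.
Total: 242 + 2 = 244.

244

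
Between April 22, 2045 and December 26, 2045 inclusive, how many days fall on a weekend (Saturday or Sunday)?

72

April 22, 2045 is a Saturday.
From April 22, 2045 to December 26, 2045 is 249 days inclusive.
249 = 7 × 35 + 4, so there are 35 full weeks plus 4 extra days.
Each full week contributes 2 weekend days (Sat, Sun): 35 × 2 = 70.
The 4 extra days are Sat, Sun, Mon, Tue — 2 of them qualify.
Total: 70 + 2 = 72.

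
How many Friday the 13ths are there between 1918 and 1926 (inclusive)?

Friday-the-13ths by year:
1918: Sep, Dec
1919: Jun
1920: Feb, Aug
1921: May
1922: Jan, Oct
1923: Apr, Jul
1924: Jun
1925: Feb, Mar, Nov
1926: Aug

15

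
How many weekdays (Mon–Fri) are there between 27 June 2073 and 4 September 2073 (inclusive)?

50 weekdays

27 June 2073 is a Tuesday.
That's 70 days from start to end, counting both.
70 = 7 × 10, so the span is exactly 10 full weeks.
Each full week contributes 5 weekdays (Mon–Fri): 10 × 5 = 50.
Total: 50.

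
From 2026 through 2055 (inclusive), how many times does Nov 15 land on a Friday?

Day of week of November 15 in each year:
2026: Sun, 2027: Mon, 2028: Wed, 2029: Thu, 2030: Fri ✓, 2031: Sat, 2032: Mon, 2033: Tue, 2034: Wed, 2035: Thu, 2036: Sat, 2037: Sun, 2038: Mon, 2039: Tue, 2040: Thu, 2041: Fri ✓, 2042: Sat, 2043: Sun, 2044: Tue, 2045: Wed, 2046: Thu, 2047: Fri ✓, 2048: Sun, 2049: Mon, 2050: Tue, 2051: Wed, 2052: Fri ✓, 2053: Sat, 2054: Sun, 2055: Mon
Fridays: 2030, 2041, 2047, 2052.

4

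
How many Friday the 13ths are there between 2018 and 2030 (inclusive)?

22

Friday-the-13ths by year:
2018: Apr, Jul
2019: Sep, Dec
2020: Mar, Nov
2021: Aug
2022: May
2023: Jan, Oct
2024: Sep, Dec
2025: Jun
2026: Feb, Mar, Nov
2027: Aug
2028: Oct
2029: Apr, Jul
2030: Sep, Dec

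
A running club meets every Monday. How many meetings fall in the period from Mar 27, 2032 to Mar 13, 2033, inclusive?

50

Mar 27, 2032 is a Saturday.
The range spans 352 days (inclusive of both endpoints).
352 = 7 × 50 + 2, so there are 50 full weeks plus 2 extra days.
Each full week contributes one Monday: 50 so far.
The 2 extra days are Saturday, Sunday — none qualify.
Total: 50 + 0 = 50.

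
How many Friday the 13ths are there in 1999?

The 13th falls on a Friday when the month's 13th has weekday Fri.
Jan 13 is Wed; Feb 13 is Sat; Mar 13 is Sat; Apr 13 is Tue; May 13 is Thu; Jun 13 is Sun; Jul 13 is Tue; Aug 13 is Fri ✓; Sep 13 is Mon; Oct 13 is Wed; Nov 13 is Sat; Dec 13 is Mon.
Friday the 13ths: Aug.

1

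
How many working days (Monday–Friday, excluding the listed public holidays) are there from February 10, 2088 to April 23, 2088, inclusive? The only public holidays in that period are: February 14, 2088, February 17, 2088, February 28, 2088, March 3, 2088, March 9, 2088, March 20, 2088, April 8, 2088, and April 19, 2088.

49

February 10, 2088 is a Tuesday.
The range spans 74 days (inclusive of both endpoints).
74 = 7 × 10 + 4, so there are 10 full weeks plus 4 extra days.
Each full week contributes 5 weekdays (Mon–Fri): 10 × 5 = 50.
The 4 extra days are Tue, Wed, Thu, Fri — 4 of them qualify.
Total: 50 + 4 = 54.
Holidays: February 14, 2088 (Sat); February 17, 2088 (Tue); February 28, 2088 (Sat); March 3, 2088 (Wed); March 9, 2088 (Tue); March 20, 2088 (Sat); April 8, 2088 (Thu); April 19, 2088 (Mon).
5 of the 8 holidays fall on weekdays; the rest are weekends and were already excluded.
Business days: 54 − 5 = 49.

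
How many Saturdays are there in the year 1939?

52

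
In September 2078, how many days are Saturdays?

2078-09-01 is a Thursday.
That's 30 days from start to end, counting both.
30 = 7 × 4 + 2, so there are 4 full weeks plus 2 extra days.
Each full week contributes one Saturday: 4 so far.
The 2 extra days are Thursday, Friday — none qualify.
Total: 4 + 0 = 4.

4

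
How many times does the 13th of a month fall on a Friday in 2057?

2

The 13th falls on a Friday when the month's 13th has weekday Fri.
Jan 13 is Sat; Feb 13 is Tue; Mar 13 is Tue; Apr 13 is Fri ✓; May 13 is Sun; Jun 13 is Wed; Jul 13 is Fri ✓; Aug 13 is Mon; Sep 13 is Thu; Oct 13 is Sat; Nov 13 is Tue; Dec 13 is Thu.
Friday the 13ths: Apr, Jul.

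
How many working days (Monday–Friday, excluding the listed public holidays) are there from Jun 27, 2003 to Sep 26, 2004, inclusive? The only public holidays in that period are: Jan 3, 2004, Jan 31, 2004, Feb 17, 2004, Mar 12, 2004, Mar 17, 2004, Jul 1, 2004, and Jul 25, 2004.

Jun 27, 2003 is a Friday.
The range spans 458 days (inclusive of both endpoints).
458 = 7 × 65 + 3, so there are 65 full weeks plus 3 extra days.
Each full week contributes 5 weekdays (Mon–Fri): 65 × 5 = 325.
The 3 extra days are Friday, Saturday, Sunday — 1 of them qualifies.
Total: 325 + 1 = 326.
Holidays: Jan 3, 2004 (Sat); Jan 31, 2004 (Sat); Feb 17, 2004 (Tue); Mar 12, 2004 (Fri); Mar 17, 2004 (Wed); Jul 1, 2004 (Thu); Jul 25, 2004 (Sun).
4 of the 7 holidays fall on weekdays; the rest are weekends and were already excluded.
Business days: 326 − 4 = 322.

322 working days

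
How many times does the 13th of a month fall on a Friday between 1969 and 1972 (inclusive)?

6

Friday-the-13ths by year:
1969: Jun
1970: Feb, Mar, Nov
1971: Aug
1972: Oct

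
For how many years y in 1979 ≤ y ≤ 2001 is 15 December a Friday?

Day of week of December 15 in each year:
1979: Sat, 1980: Mon, 1981: Tue, 1982: Wed, 1983: Thu, 1984: Sat, 1985: Sun, 1986: Mon, 1987: Tue, 1988: Thu, 1989: Fri ✓, 1990: Sat, 1991: Sun, 1992: Tue, 1993: Wed, 1994: Thu, 1995: Fri ✓, 1996: Sun, 1997: Mon, 1998: Tue, 1999: Wed, 2000: Fri ✓, 2001: Sat
Fridays: 1989, 1995, 2000.

3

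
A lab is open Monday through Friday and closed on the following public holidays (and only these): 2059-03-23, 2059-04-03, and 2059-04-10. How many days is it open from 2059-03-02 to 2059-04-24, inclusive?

2059-03-02 is a Sunday.
That's 54 days from start to end, counting both.
54 = 7 × 7 + 5, so there are 7 full weeks plus 5 extra days.
Each full week contributes 5 weekdays (Mon–Fri): 7 × 5 = 35.
The 5 extra days are Sun, Mon, Tue, Wed, Thu — 4 of them qualify.
Total: 35 + 4 = 39.
Holidays: 2059-03-23 (Sun); 2059-04-03 (Thu); 2059-04-10 (Thu).
2 of the 3 holidays fall on weekdays; the rest are weekends and were already excluded.
Business days: 39 − 2 = 37.

37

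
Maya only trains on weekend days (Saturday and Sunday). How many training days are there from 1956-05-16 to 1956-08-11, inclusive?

1956-05-16 is a Wednesday.
That's 88 days from start to end, counting both.
88 = 7 × 12 + 4, so there are 12 full weeks plus 4 extra days.
Each full week contributes 2 weekend days (Sat, Sun): 12 × 2 = 24.
The 4 extra days are Wednesday, Thursday, Friday, Saturday — 1 of them qualifies.
Total: 24 + 1 = 25.

25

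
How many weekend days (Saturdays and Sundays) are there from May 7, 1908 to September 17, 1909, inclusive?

May 7, 1908 is a Thursday.
From May 7, 1908 to September 17, 1909 is 499 days inclusive.
499 = 7 × 71 + 2, so there are 71 full weeks plus 2 extra days.
Each full week contributes 2 weekend days (Sat, Sun): 71 × 2 = 142.
The 2 extra days are Thursday, Friday — none qualify.
Total: 142 + 0 = 142.

142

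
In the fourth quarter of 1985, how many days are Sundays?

13

1985-10-01 is a Tuesday.
The range spans 92 days (inclusive of both endpoints).
92 = 7 × 13 + 1, so there are 13 full weeks plus 1 extra day.
Each full week contributes one Sunday: 13 so far.
The 1 extra day is Tue — none qualify.
Total: 13 + 0 = 13.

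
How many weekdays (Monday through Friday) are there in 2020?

262

1 January 2020 is a Wednesday.
That's 366 days from start to end, counting both.
366 = 7 × 52 + 2, so there are 52 full weeks plus 2 extra days.
Each full week contributes 5 weekdays (Mon–Fri): 52 × 5 = 260.
The 2 extra days are Wednesday, Thursday — 2 of them qualify.
Total: 260 + 2 = 262.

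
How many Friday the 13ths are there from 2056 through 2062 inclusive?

11

Friday-the-13ths by year:
2056: Oct
2057: Apr, Jul
2058: Sep, Dec
2059: Jun
2060: Feb, Aug
2061: May
2062: Jan, Oct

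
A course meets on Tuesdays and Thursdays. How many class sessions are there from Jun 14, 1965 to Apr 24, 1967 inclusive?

194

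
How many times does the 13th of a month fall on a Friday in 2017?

2

The 13th falls on a Friday when the month's 13th has weekday Fri.
Jan 13 is Fri ✓; Feb 13 is Mon; Mar 13 is Mon; Apr 13 is Thu; May 13 is Sat; Jun 13 is Tue; Jul 13 is Thu; Aug 13 is Sun; Sep 13 is Wed; Oct 13 is Fri ✓; Nov 13 is Mon; Dec 13 is Wed.
Friday the 13ths: Jan, Oct.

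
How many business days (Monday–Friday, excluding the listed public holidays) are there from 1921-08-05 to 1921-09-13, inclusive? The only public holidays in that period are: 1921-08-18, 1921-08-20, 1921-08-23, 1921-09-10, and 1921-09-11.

26 business days

1921-08-05 is a Friday.
From 1921-08-05 to 1921-09-13 is 40 days inclusive.
40 = 7 × 5 + 5, so there are 5 full weeks plus 5 extra days.
Each full week contributes 5 weekdays (Mon–Fri): 5 × 5 = 25.
The 5 extra days are Friday, Saturday, Sunday, Monday, Tuesday — 3 of them qualify.
Total: 25 + 3 = 28.
Holidays: 1921-08-18 (Thu); 1921-08-20 (Sat); 1921-08-23 (Tue); 1921-09-10 (Sat); 1921-09-11 (Sun).
2 of the 5 holidays fall on weekdays; the rest are weekends and were already excluded.
Business days: 28 − 2 = 26.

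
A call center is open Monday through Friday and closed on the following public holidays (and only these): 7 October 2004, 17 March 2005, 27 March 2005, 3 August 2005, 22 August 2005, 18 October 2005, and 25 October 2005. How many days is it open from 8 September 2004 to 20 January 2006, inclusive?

8 September 2004 is a Wednesday.
That's 500 days from start to end, counting both.
500 = 7 × 71 + 3, so there are 71 full weeks plus 3 extra days.
Each full week contributes 5 weekdays (Mon–Fri): 71 × 5 = 355.
The 3 extra days are Wed, Thu, Fri — 3 of them qualify.
Total: 355 + 3 = 358.
Holidays: 7 October 2004 (Thu); 17 March 2005 (Thu); 27 March 2005 (Sun); 3 August 2005 (Wed); 22 August 2005 (Mon); 18 October 2005 (Tue); 25 October 2005 (Tue).
6 of the 7 holidays fall on weekdays; the rest are weekends and were already excluded.
Business days: 358 − 6 = 352.

352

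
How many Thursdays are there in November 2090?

November 1, 2090 is a Wednesday.
From November 1, 2090 to November 30, 2090 is 30 days inclusive.
30 = 7 × 4 + 2, so there are 4 full weeks plus 2 extra days.
Each full week contributes one Thursday: 4 so far.
The 2 extra days are Wednesday, Thursday — 1 of them qualifies.
Total: 4 + 1 = 5.

5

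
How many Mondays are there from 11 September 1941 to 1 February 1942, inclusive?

11 September 1941 is a Thursday.
The range spans 144 days (inclusive of both endpoints).
144 = 7 × 20 + 4, so there are 20 full weeks plus 4 extra days.
Each full week contributes one Monday: 20 so far.
The 4 extra days are Thu, Fri, Sat, Sun — none qualify.
Total: 20 + 0 = 20.

20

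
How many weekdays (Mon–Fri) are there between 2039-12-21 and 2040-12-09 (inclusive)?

2039-12-21 is a Wednesday.
That's 355 days from start to end, counting both.
355 = 7 × 50 + 5, so there are 50 full weeks plus 5 extra days.
Each full week contributes 5 weekdays (Mon–Fri): 50 × 5 = 250.
The 5 extra days are Wednesday, Thursday, Friday, Saturday, Sunday — 3 of them qualify.
Total: 250 + 3 = 253.

253 weekdays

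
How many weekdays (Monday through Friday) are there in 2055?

1 January 2055 is a Friday.
From 1 January 2055 to 31 December 2055 is 365 days inclusive.
365 = 7 × 52 + 1, so there are 52 full weeks plus 1 extra day.
Each full week contributes 5 weekdays (Mon–Fri): 52 × 5 = 260.
The 1 extra day is Friday — 1 of them qualifies.
Total: 260 + 1 = 261.

261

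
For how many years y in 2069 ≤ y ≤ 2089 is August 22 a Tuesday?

Day of week of August 22 in each year:
2069: Thu, 2070: Fri, 2071: Sat, 2072: Mon, 2073: Tue ✓, 2074: Wed, 2075: Thu, 2076: Sat, 2077: Sun, 2078: Mon, 2079: Tue ✓, 2080: Thu, 2081: Fri, 2082: Sat, 2083: Sun, 2084: Tue ✓, 2085: Wed, 2086: Thu, 2087: Fri, 2088: Sun, 2089: Mon
Tuesdays: 2073, 2079, 2084.

3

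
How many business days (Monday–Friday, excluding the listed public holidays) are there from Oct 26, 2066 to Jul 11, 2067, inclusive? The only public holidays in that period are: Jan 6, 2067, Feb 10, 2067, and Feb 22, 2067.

Oct 26, 2066 is a Tuesday.
The range spans 259 days (inclusive of both endpoints).
259 = 7 × 37, so the span is exactly 37 full weeks.
Each full week contributes 5 weekdays (Mon–Fri): 37 × 5 = 185.
Total: 185.
Holidays: Jan 6, 2067 (Thu); Feb 10, 2067 (Thu); Feb 22, 2067 (Tue).
All 3 holidays fall on weekdays, so subtract 3.
Business days: 185 − 3 = 182.

182 business days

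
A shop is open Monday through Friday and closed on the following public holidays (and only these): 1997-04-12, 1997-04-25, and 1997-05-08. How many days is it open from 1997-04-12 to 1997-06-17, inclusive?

1997-04-12 is a Saturday.
From 1997-04-12 to 1997-06-17 is 67 days inclusive.
67 = 7 × 9 + 4, so there are 9 full weeks plus 4 extra days.
Each full week contributes 5 weekdays (Mon–Fri): 9 × 5 = 45.
The 4 extra days are Saturday, Sunday, Monday, Tuesday — 2 of them qualify.
Total: 45 + 2 = 47.
Holidays: 1997-04-12 (Sat); 1997-04-25 (Fri); 1997-05-08 (Thu).
2 of the 3 holidays fall on weekdays; the rest are weekends and were already excluded.
Business days: 47 − 2 = 45.

45 working days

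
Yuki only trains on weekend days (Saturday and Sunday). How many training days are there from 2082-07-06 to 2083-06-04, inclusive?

94

2082-07-06 is a Monday.
From 2082-07-06 to 2083-06-04 is 334 days inclusive.
334 = 7 × 47 + 5, so there are 47 full weeks plus 5 extra days.
Each full week contributes 2 weekend days (Sat, Sun): 47 × 2 = 94.
The 5 extra days are Mon, Tue, Wed, Thu, Fri — none qualify.
Total: 94 + 0 = 94.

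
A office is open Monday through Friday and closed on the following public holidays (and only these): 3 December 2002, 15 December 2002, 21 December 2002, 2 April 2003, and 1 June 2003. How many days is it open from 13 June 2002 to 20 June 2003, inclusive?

265 business days

13 June 2002 is a Thursday.
From 13 June 2002 to 20 June 2003 is 373 days inclusive.
373 = 7 × 53 + 2, so there are 53 full weeks plus 2 extra days.
Each full week contributes 5 weekdays (Mon–Fri): 53 × 5 = 265.
The 2 extra days are Thu, Fri — 2 of them qualify.
Total: 265 + 2 = 267.
Holidays: 3 December 2002 (Tue); 15 December 2002 (Sun); 21 December 2002 (Sat); 2 April 2003 (Wed); 1 June 2003 (Sun).
2 of the 5 holidays fall on weekdays; the rest are weekends and were already excluded.
Business days: 267 − 2 = 265.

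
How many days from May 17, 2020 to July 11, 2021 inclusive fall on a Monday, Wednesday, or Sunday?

181

May 17, 2020 is a Sunday.
That's 421 days from start to end, counting both.
421 = 7 × 60 + 1, so there are 60 full weeks plus 1 extra day.
Each full week contributes 3 days from the set (Mon, Wed, Sun): 60 × 3 = 180.
The 1 extra day is Sun — 1 of them qualifies.
Total: 180 + 1 = 181.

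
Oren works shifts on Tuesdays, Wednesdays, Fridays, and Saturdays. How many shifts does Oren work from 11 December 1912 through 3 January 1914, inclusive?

223

11 December 1912 is a Wednesday.
That's 389 days from start to end, counting both.
389 = 7 × 55 + 4, so there are 55 full weeks plus 4 extra days.
Each full week contributes 4 days from the set (Tue, Wed, Fri, Sat): 55 × 4 = 220.
The 4 extra days are Wednesday, Thursday, Friday, Saturday — 3 of them qualify.
Total: 220 + 3 = 223.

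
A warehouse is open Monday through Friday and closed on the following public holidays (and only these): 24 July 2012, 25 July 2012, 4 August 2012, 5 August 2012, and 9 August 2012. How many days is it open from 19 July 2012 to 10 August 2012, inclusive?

14 working days

19 July 2012 is a Thursday.
From 19 July 2012 to 10 August 2012 is 23 days inclusive.
23 = 7 × 3 + 2, so there are 3 full weeks plus 2 extra days.
Each full week contributes 5 weekdays (Mon–Fri): 3 × 5 = 15.
The 2 extra days are Thursday, Friday — 2 of them qualify.
Total: 15 + 2 = 17.
Holidays: 24 July 2012 (Tue); 25 July 2012 (Wed); 4 August 2012 (Sat); 5 August 2012 (Sun); 9 August 2012 (Thu).
3 of the 5 holidays fall on weekdays; the rest are weekends and were already excluded.
Business days: 17 − 3 = 14.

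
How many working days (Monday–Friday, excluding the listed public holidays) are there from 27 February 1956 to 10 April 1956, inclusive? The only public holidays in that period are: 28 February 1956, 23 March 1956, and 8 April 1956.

27 February 1956 is a Monday.
That's 44 days from start to end, counting both.
44 = 7 × 6 + 2, so there are 6 full weeks plus 2 extra days.
Each full week contributes 5 weekdays (Mon–Fri): 6 × 5 = 30.
The 2 extra days are Monday, Tuesday — 2 of them qualify.
Total: 30 + 2 = 32.
Holidays: 28 February 1956 (Tue); 23 March 1956 (Fri); 8 April 1956 (Sun).
2 of the 3 holidays fall on weekdays; the rest are weekends and were already excluded.
Business days: 32 − 2 = 30.

30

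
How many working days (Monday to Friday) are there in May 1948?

1 May 1948 is a Saturday.
That's 31 days from start to end, counting both.
31 = 7 × 4 + 3, so there are 4 full weeks plus 3 extra days.
Each full week contributes 5 weekdays (Mon–Fri): 4 × 5 = 20.
The 3 extra days are Saturday, Sunday, Monday — 1 of them qualifies.
Total: 20 + 1 = 21.

21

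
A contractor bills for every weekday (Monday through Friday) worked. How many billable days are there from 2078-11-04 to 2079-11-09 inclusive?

265 weekdays

2078-11-04 is a Friday.
That's 371 days from start to end, counting both.
371 = 7 × 53, so the span is exactly 53 full weeks.
Each full week contributes 5 weekdays (Mon–Fri): 53 × 5 = 265.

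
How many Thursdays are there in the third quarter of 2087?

13

1 July 2087 is a Tuesday.
From 1 July 2087 to 30 September 2087 is 92 days inclusive.
92 = 7 × 13 + 1, so there are 13 full weeks plus 1 extra day.
Each full week contributes one Thursday: 13 so far.
The 1 extra day is Tue — none qualify.
Total: 13 + 0 = 13.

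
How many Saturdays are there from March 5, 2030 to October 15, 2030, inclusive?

March 5, 2030 is a Tuesday.
From March 5, 2030 to October 15, 2030 is 225 days inclusive.
225 = 7 × 32 + 1, so there are 32 full weeks plus 1 extra day.
Each full week contributes one Saturday: 32 so far.
The 1 extra day is Tue — none qualify.
Total: 32 + 0 = 32.

32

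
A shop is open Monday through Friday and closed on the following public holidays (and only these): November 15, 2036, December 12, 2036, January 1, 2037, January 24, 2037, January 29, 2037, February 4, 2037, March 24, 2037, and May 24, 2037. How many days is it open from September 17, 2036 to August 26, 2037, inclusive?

September 17, 2036 is a Wednesday.
From September 17, 2036 to August 26, 2037 is 344 days inclusive.
344 = 7 × 49 + 1, so there are 49 full weeks plus 1 extra day.
Each full week contributes 5 weekdays (Mon–Fri): 49 × 5 = 245.
The 1 extra day is Wed — 1 of them qualifies.
Total: 245 + 1 = 246.
Holidays: November 15, 2036 (Sat); December 12, 2036 (Fri); January 1, 2037 (Thu); January 24, 2037 (Sat); January 29, 2037 (Thu); February 4, 2037 (Wed); March 24, 2037 (Tue); May 24, 2037 (Sun).
5 of the 8 holidays fall on weekdays; the rest are weekends and were already excluded.
Business days: 246 − 5 = 241.

241 working days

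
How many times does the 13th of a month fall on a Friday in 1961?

2

The 13th falls on a Friday when the month's 13th has weekday Fri.
Jan 13 is Fri ✓; Feb 13 is Mon; Mar 13 is Mon; Apr 13 is Thu; May 13 is Sat; Jun 13 is Tue; Jul 13 is Thu; Aug 13 is Sun; Sep 13 is Wed; Oct 13 is Fri ✓; Nov 13 is Mon; Dec 13 is Wed.
Friday the 13ths: Jan, Oct.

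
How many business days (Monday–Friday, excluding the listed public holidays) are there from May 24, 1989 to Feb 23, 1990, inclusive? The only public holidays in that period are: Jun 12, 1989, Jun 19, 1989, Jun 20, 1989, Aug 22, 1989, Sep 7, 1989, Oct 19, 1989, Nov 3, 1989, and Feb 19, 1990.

190 business days

May 24, 1989 is a Wednesday.
From May 24, 1989 to Feb 23, 1990 is 276 days inclusive.
276 = 7 × 39 + 3, so there are 39 full weeks plus 3 extra days.
Each full week contributes 5 weekdays (Mon–Fri): 39 × 5 = 195.
The 3 extra days are Wed, Thu, Fri — 3 of them qualify.
Total: 195 + 3 = 198.
Holidays: Jun 12, 1989 (Mon); Jun 19, 1989 (Mon); Jun 20, 1989 (Tue); Aug 22, 1989 (Tue); Sep 7, 1989 (Thu); Oct 19, 1989 (Thu); Nov 3, 1989 (Fri); Feb 19, 1990 (Mon).
All 8 holidays fall on weekdays, so subtract 8.
Business days: 198 − 8 = 190.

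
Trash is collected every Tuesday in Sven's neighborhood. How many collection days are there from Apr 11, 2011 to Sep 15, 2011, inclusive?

Apr 11, 2011 is a Monday.
The range spans 158 days (inclusive of both endpoints).
158 = 7 × 22 + 4, so there are 22 full weeks plus 4 extra days.
Each full week contributes one Tuesday: 22 so far.
The 4 extra days are Mon, Tue, Wed, Thu — 1 of them qualifies.
Total: 22 + 1 = 23.

23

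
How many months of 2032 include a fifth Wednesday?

4

A month has five Wednesdays exactly when Wednesday falls within its first (length − 28) days.
Jan: 31 days, starts Thu → 5 of Thu, Fri, Sat
Feb: 29 days, starts Sun → 5 of Sun
Mar: 31 days, starts Mon → 5 of Mon, Tue, Wed ✓
Apr: 30 days, starts Thu → 5 of Thu, Fri
May: 31 days, starts Sat → 5 of Sat, Sun, Mon
Jun: 30 days, starts Tue → 5 of Tue, Wed ✓
Jul: 31 days, starts Thu → 5 of Thu, Fri, Sat
Aug: 31 days, starts Sun → 5 of Sun, Mon, Tue
Sep: 30 days, starts Wed → 5 of Wed, Thu ✓
Oct: 31 days, starts Fri → 5 of Fri, Sat, Sun
Nov: 30 days, starts Mon → 5 of Mon, Tue
Dec: 31 days, starts Wed → 5 of Wed, Thu, Fri ✓
Months with five Wednesdays: Mar, Jun, Sep, Dec.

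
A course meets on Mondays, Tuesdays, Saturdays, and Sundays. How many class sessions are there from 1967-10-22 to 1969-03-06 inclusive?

287

1967-10-22 is a Sunday.
From 1967-10-22 to 1969-03-06 is 502 days inclusive.
502 = 7 × 71 + 5, so there are 71 full weeks plus 5 extra days.
Each full week contributes 4 days from the set (Mon, Tue, Sat, Sun): 71 × 4 = 284.
The 5 extra days are Sun, Mon, Tue, Wed, Thu — 3 of them qualify.
Total: 284 + 3 = 287.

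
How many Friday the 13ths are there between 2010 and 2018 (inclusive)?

Friday-the-13ths by year:
2010: Aug
2011: May
2012: Jan, Apr, Jul
2013: Sep, Dec
2014: Jun
2015: Feb, Mar, Nov
2016: May
2017: Jan, Oct
2018: Apr, Jul

16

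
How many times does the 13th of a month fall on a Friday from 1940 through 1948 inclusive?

Friday-the-13ths by year:
1940: Sep, Dec
1941: Jun
1942: Feb, Mar, Nov
1943: Aug
1944: Oct
1945: Apr, Jul
1946: Sep, Dec
1947: Jun
1948: Feb, Aug

15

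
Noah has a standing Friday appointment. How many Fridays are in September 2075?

4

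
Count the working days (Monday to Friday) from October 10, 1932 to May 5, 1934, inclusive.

410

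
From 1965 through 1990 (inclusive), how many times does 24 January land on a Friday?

Day of week of January 24 in each year:
1965: Sun, 1966: Mon, 1967: Tue, 1968: Wed, 1969: Fri ✓, 1970: Sat, 1971: Sun, 1972: Mon, 1973: Wed, 1974: Thu, 1975: Fri ✓, 1976: Sat, 1977: Mon, 1978: Tue, 1979: Wed, 1980: Thu, 1981: Sat, 1982: Sun, 1983: Mon, 1984: Tue, 1985: Thu, 1986: Fri ✓, 1987: Sat, 1988: Sun, 1989: Tue, 1990: Wed
Fridays: 1969, 1975, 1986.

3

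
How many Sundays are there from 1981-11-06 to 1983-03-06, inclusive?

70 Sundays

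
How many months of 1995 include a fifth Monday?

4

A month has five Mondays exactly when Monday falls within its first (length − 28) days.
Jan: 31 days, starts Sun → 5 of Sun, Mon, Tue ✓
Feb: 28 days, starts Wed → 5 of (none)
Mar: 31 days, starts Wed → 5 of Wed, Thu, Fri
Apr: 30 days, starts Sat → 5 of Sat, Sun
May: 31 days, starts Mon → 5 of Mon, Tue, Wed ✓
Jun: 30 days, starts Thu → 5 of Thu, Fri
Jul: 31 days, starts Sat → 5 of Sat, Sun, Mon ✓
Aug: 31 days, starts Tue → 5 of Tue, Wed, Thu
Sep: 30 days, starts Fri → 5 of Fri, Sat
Oct: 31 days, starts Sun → 5 of Sun, Mon, Tue ✓
Nov: 30 days, starts Wed → 5 of Wed, Thu
Dec: 31 days, starts Fri → 5 of Fri, Sat, Sun
Months with five Mondays: Jan, May, Jul, Oct.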